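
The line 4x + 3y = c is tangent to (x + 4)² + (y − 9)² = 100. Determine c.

Tangency holds when the distance from the centre (−4, 9) to the line equals the radius 10:
|4·(−4) + 3·9 − c| / √25 = 10
|c − (11)| = 10·5, so c = 61 or c = −39.

c = −39 or c = 61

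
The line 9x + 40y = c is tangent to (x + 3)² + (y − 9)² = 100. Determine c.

c = −77 or c = 743

For a tangent, require d(centre, line) = r = 10.
|9·(−3) + 40·9 − c| / √1681 = 10
|c − (333)| = 10·41, so c = 743 or c = −77.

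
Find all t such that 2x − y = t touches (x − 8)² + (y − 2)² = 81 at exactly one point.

t = 14 ± 9√5

The line touches the circle iff its distance from (8, 2) is 9:
|2·8 − 1·2 − t| / √5 = 9
|t − (14)| = 9√5.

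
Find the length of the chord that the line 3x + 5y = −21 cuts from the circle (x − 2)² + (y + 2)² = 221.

5√34

The distance from (2, −2) to the line is 17/√34, and r² = 221.
Half the chord is √(r² − d²) = √(425/2), so the full chord is 5√34.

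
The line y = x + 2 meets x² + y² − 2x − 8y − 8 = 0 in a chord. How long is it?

7√2

Express y = x + 2 and substitute into the circle:
2x² − 6x − 20 = 0  ⟹  x² − 3x − 10 = 0
x = 5 or x = −2, giving (5, 7) and (−2, 0).
|(5, 7) − (−2, 0)| = √((7)² + (7)²) = 7√2.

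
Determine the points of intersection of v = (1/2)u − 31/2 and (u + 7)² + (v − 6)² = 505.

From the line, v = (−31 + u)/2. Substituting:
5u² − 30u + 25 = 0  ⟹  u² − 6u + 5 = 0
u = 5 or u = 1, giving (5, −13) and (1, −15).

(1, −15) and (5, −13)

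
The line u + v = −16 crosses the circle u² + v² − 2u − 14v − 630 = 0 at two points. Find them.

Express v = −u − 16 and substitute into the circle:
2u² + 44u − 150 = 0  ⟹  u² + 22u − 75 = 0
u = 3 or u = −25, giving (3, −19) and (−25, 9).

(−25, 9) and (3, −19)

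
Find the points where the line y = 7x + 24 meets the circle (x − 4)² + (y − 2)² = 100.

(−4, −4) and (−2, 10)

From the line, y = 7x + 24. Substituting:
50x² + 300x + 400 = 0  ⟹  x² + 6x + 8 = 0
x = −2 or x = −4, giving (−2, 10) and (−4, −4).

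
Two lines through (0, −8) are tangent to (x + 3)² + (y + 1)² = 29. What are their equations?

A line y − (−8) = m(x − (0)) is tangent when its distance from (−3, −1) is √29:
[m·(−3) − (7)]² = 29(m² + 1)
10m² − 21m − 10 = 0, so m = 5/2 or m = −2/5.
With m = 5/2: 5x − 2y = 16. With m = −2/5: 2x + 5y = −40.

5x − 2y = 16 and 2x + 5y = −40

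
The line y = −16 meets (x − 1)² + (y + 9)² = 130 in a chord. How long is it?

18

Centre (1, −9), r² = 130. Perpendicular distance d from centre to line = |7| / √1 = 7.
Half the chord is √(r² − d²) = √(81), so the full chord is 18.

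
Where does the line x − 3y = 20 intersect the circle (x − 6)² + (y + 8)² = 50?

From the line, y = (−20 + x)/3. Substituting:
10x² − 100x − 110 = 0  ⟹  x² − 10x − 11 = 0
x = 11 or x = −1, giving (11, −3) and (−1, −7).

(−1, −7) and (11, −3)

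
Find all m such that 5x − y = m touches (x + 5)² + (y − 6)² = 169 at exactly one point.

m = −31 ± 13√26

Tangency holds when the distance from the centre (−5, 6) to the line equals the radius 13:
|5·(−5) − 1·6 − m| / √26 = 13
|m − (−31)| = 13√26.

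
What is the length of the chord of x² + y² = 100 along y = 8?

From the line, y = 8. Substituting:
x² − 36 = 0
x = 6 or x = −6, giving (6, 8) and (−6, 8).
|(6, 8) − (−6, 8)| = √((12)² + (0)²) = 12.

12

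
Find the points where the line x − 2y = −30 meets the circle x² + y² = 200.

(−10, 10) and (−2, 14)

Express y = (30 + x)/2 and substitute into the circle:
5x² + 60x + 100 = 0  ⟹  x² + 12x + 20 = 0
x = −2 or x = −10, giving (−2, 14) and (−10, 10).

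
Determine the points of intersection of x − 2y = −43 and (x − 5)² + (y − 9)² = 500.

Express y = (43 + x)/2 and substitute into the circle:
5x² + 10x − 1275 = 0  ⟹  x² + 2x − 255 = 0
x = 15 or x = −17, giving (15, 29) and (−17, 13).

(−17, 13) and (15, 29)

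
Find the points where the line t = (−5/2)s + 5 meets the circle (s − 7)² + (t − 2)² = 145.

(−2, 10) and (6, −10)

Express t = (10 − 5s)/2 and substitute into the circle:
29s² − 116s − 348 = 0  ⟹  s² − 4s − 12 = 0
s = 6 or s = −2, giving (6, −10) and (−2, 10).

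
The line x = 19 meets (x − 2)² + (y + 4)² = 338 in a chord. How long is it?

14

The line gives x = 19. Substituting into the circle:
y² + 8y − 33 = 0
y = 3 or y = −11, giving (19, 3) and (19, −11).
Chord length = distance between (19, 3) and (19, −11) = √196 = 14.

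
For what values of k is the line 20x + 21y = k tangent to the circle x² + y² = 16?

For a tangent, require d(centre, line) = r = 4.
|20·0 + 21·0 − k| / √841 = 4
|k| = 4·29, so k = 116 or k = −116.

k = −116 or k = 116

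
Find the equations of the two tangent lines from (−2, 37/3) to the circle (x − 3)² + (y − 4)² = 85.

Write the tangent as mx − y + (37/3 − m·(−2)) = 0 and set its distance from the centre to √85:
[m·(5) − (−25/3)]² = 85(m² + 1)
54m² − 75m + 14 = 0, so m = 2/9 or m = 7/6.
Through (−2, 37/3) these give 2x − 9y = −115 and 7x − 6y = −88.

2x − 9y = −115 and 7x − 6y = −88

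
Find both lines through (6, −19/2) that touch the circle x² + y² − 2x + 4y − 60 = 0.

Let a tangent through (6, −19/2) have slope m. Its distance from (1, −2) must equal √65:
(−5m − (15/2))² = 65(m² + 1)
32m² − 60m + 7 = 0, so m = 7/4 or m = 1/8.
Through (6, −19/2) these give 7x − 4y = 80 and x − 8y = 82.

7x − 4y = 80 and x − 8y = 82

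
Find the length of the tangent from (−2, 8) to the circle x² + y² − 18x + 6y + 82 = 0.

Centre (9, −3), r² = 8. |PO|² = (−11)² + (11)² = 242.
Power of the point: PT² = |PO|² − r² = 234, so PT = 3√26.

3√26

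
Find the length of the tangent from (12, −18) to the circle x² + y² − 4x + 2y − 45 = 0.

√339

With centre O = (2, −1), |OP|² = 389 and r² = 50.
Power of the point: PT² = |PO|² − r² = 339, so PT = √339.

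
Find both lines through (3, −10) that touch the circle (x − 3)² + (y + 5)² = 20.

A line y − (−10) = m(x − (3)) is tangent when its distance from (3, −5) is 2√5:
(0m − (5))² = 20(m² + 1)
4m² − 1 = 0, so m = 1/2 or m = −1/2.
Through (3, −10) these give x − 2y = 23 and x + 2y = −17.

x − 2y = 23 and x + 2y = −17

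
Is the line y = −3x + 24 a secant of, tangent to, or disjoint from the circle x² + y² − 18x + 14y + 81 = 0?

Substituting the line into the circle gives 10x² − 204x + 993 = 0.
Δ = 41616 − 39720 = 1896.
Two real roots: the line is a secant.

secant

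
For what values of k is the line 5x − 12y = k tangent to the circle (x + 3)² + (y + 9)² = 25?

k = 28 or k = 158

Tangency holds when the distance from the centre (−3, −9) to the line equals the radius 5:
|5·(−3) − 12·(−9) − k| / √169 = 5
|k − (93)| = 5·13, so k = 158 or k = 28.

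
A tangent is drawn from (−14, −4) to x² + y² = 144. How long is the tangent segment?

2√17

Centre (0, 0), r² = 144. |PO|² = (−14)² + (−4)² = 212.
By the tangent–radius right angle, tangent length = √(|PO|² − r²) = √68 = 2√17.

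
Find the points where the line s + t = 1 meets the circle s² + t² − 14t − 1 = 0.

Express t = −s + 1 and substitute into the circle:
2s² + 12s − 14 = 0  ⟹  s² + 6s − 7 = 0
s = 1 or s = −7, giving (1, 0) and (−7, 8).

(−7, 8) and (1, 0)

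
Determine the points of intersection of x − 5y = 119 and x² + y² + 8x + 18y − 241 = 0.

(−11, −26) and (9, −22)

Substitute y = (−119 + x)/5:
26x² + 52x − 2574 = 0  ⟹  x² + 2x − 99 = 0
x = 9 or x = −11, giving (9, −22) and (−11, −26).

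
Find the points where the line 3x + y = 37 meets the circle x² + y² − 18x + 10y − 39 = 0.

(10, 7) and (17, −14)

Substitute y = −3x + 37:
10x² − 270x + 1700 = 0  ⟹  x² − 27x + 170 = 0
x = 17 or x = 10, giving (17, −14) and (10, 7).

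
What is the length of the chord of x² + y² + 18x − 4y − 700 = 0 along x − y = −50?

7√2

Express y = x + 50 and substitute into the circle:
2x² + 114x + 1600 = 0  ⟹  x² + 57x + 800 = 0
x = −25 or x = −32, giving (−25, 25) and (−32, 18).
Chord length = distance between (−25, 25) and (−32, 18) = √98 = 7√2.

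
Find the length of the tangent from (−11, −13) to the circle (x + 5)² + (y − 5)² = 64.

The centre is (−5, 5) and r = 8. The square of the distance from P to the centre is 36 + 324 = 360.
By the tangent–radius right angle, tangent length = √(|PO|² − r²) = √296 = 2√74.

2√74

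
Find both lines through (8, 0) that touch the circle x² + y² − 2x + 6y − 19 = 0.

5x − 2y = 40 and 2x + 5y = 16

Write the tangent as mx − y + (0 − m·(8)) = 0 and set its distance from the centre to √29:
(−7m − (−3))² = 29(m² + 1)
10m² − 21m − 10 = 0, so m = 5/2 or m = −2/5.
Through (8, 0) these give 5x − 2y = 40 and 2x + 5y = 16.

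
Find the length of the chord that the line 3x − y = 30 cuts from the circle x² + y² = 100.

2√10

Substitute y = 3x − 30:
10x² − 180x + 800 = 0  ⟹  x² − 18x + 80 = 0
x = 10 or x = 8, giving (10, 0) and (8, −6).
|(10, 0) − (8, −6)| = √((2)² + (6)²) = 2√10.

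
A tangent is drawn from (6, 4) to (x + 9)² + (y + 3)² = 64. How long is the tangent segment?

Centre (−9, −3), r² = 64. |PO|² = (15)² + (7)² = 274.
Power of the point: PT² = |PO|² − r² = 210, so PT = √210.

√210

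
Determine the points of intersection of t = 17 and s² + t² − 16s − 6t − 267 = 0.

(−4, 17) and (20, 17)

From the line, t = 17. Substituting:
s² − 16s − 80 = 0
s = 20 or s = −4, giving (20, 17) and (−4, 17).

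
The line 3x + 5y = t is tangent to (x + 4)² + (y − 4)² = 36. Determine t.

The line touches the circle iff its distance from (−4, 4) is 6:
|3·(−4) + 5·4 − t| / √34 = 6
|t − (8)| = 6√34.

t = 8 ± 6√34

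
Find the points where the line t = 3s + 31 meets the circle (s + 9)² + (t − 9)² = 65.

Express t = 3s + 31 and substitute into the circle:
10s² + 150s + 500 = 0  ⟹  s² + 15s + 50 = 0
s = −5 or s = −10, giving (−5, 16) and (−10, 1).

(−10, 1) and (−5, 16)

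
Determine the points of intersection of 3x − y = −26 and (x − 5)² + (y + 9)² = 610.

(−16, −22) and (−4, 14)

Express y = 3x + 26 and substitute into the circle:
10x² + 200x + 640 = 0  ⟹  x² + 20x + 64 = 0
x = −4 or x = −16, giving (−4, 14) and (−16, −22).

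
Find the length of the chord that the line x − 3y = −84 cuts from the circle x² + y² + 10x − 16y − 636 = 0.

Centre (−5, 8), r² = 725. Perpendicular distance d from centre to line = |55| / √10 = 55/√10.
Chord = 2√(r² − d²) = 2·√(845/2) = 13√10.

13√10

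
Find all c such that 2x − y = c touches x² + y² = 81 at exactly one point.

c = ±9√5

Tangency holds when the distance from the centre (0, 0) to the line equals the radius 9:
|2·0 − 1·0 − c| / √5 = 9
|c| = 9√5.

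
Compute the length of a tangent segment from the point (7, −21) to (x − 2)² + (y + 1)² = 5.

The centre is (2, −1) and r = √5. The square of the distance from P to the centre is 25 + 400 = 425.
By the tangent–radius right angle, tangent length = √(|PO|² − r²) = √420 = 2√105.

2√105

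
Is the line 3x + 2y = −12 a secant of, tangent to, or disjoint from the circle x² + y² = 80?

Substituting the line into the circle gives 13x² + 72x − 176 = 0.
Δ = 5184 − (−9152) = 14336.
Two real roots: the line is a secant.

secant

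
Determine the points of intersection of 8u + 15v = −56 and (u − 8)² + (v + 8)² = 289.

(−7, 0) and (23, −16)

Substitute v = (−56 − 8u)/15:
289u² − 4624u − 46529 = 0  ⟹  u² − 16u − 161 = 0
u = 23 or u = −7, giving (23, −16) and (−7, 0).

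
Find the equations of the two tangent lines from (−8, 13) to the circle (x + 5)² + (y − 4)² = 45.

Write the tangent as mx − y + (13 − m·(−8)) = 0 and set its distance from the centre to 3√5:
[m·(3) − (−9)]² = 45(m² + 1)
2m² − 3m − 2 = 0, so m = −1/2 or m = 2.
With m = −1/2: x + 2y = 18. With m = 2: 2x − y = −29.

x + 2y = 18 and 2x − y = −29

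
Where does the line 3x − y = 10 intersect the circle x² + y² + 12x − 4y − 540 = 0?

(−4, −22) and (10, 20)

Substitute y = 3x − 10:
10x² − 60x − 400 = 0  ⟹  x² − 6x − 40 = 0
x = 10 or x = −4, giving (10, 20) and (−4, −22).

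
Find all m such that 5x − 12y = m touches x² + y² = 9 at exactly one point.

m = −39 or m = 39

Tangency holds when the distance from the centre (0, 0) to the line equals the radius 3:
|5·0 − 12·0 − m| / √169 = 3
|m| = 3·13, so m = 39 or m = −39.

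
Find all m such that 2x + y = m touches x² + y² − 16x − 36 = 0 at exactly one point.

Tangency holds when the distance from the centre (8, 0) to the line equals the radius 10:
|2·8 + 1·0 − m| / √5 = 10
|m − (16)| = 10√5.

m = 16 ± 10√5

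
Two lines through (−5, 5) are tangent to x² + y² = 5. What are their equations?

x + 2y = 5 and 2x + y = −5

Let a tangent through (−5, 5) have slope m. Its distance from (0, 0) must equal √5:
[m·(5) − (−5)]² = 5(m² + 1)
2m² + 5m + 2 = 0, so m = −1/2 or m = −2.
With m = −1/2: x + 2y = 5. With m = −2: 2x + y = −5.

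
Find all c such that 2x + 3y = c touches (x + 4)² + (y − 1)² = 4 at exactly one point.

c = −5 ± 2√13

For a tangent, require d(centre, line) = r = 2.
|2·(−4) + 3·1 − c| / √13 = 2
|c − (−5)| = 2√13.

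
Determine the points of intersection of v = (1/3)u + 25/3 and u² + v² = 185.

(−13, 4) and (8, 11)

From the line, v = (25 + u)/3. Substituting:
10u² + 50u − 1040 = 0  ⟹  u² + 5u − 104 = 0
u = 8 or u = −13, giving (8, 11) and (−13, 4).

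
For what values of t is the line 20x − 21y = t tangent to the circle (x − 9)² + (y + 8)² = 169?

For a tangent, require d(centre, line) = r = 13.
|20·9 − 21·(−8) − t| / √841 = 13
|t − (348)| = 13·29, so t = 725 or t = −29.

t = −29 or t = 725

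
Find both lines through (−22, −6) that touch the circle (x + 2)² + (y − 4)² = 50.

x − 7y = 20 and x − y = −16

Let a tangent through (−22, −6) have slope m. Its distance from (−2, 4) must equal 5√2:
[m·(20) − (10)]² = 50(m² + 1)
7m² − 8m + 1 = 0, so m = 1/7 or m = 1.
Through (−22, −6) these give x − 7y = 20 and x − y = −16.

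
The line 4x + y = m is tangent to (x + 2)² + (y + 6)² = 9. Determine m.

The line touches the circle iff its distance from (−2, −6) is 3:
|4·(−2) + 1·(−6) − m| / √17 = 3
|m − (−14)| = 3√17.

m = −14 ± 3√17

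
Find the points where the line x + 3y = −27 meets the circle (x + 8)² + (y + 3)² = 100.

(−18, −3) and (0, −9)

Express y = (−27 − x)/3 and substitute into the circle:
10x² + 180x = 0  ⟹  x² + 18x = 0
x = 0 or x = −18, giving (0, −9) and (−18, −3).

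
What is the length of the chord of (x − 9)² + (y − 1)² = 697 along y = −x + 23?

The distance from (9, 1) to the line is 13/√2, and r² = 697.
Half the chord is √(r² − d²) = √(1225/2), so the full chord is 35√2.

35√2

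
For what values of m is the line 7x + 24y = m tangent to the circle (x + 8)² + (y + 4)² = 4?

Tangency holds when the distance from the centre (−8, −4) to the line equals the radius 2:
|7·(−8) + 24·(−4) − m| / √625 = 2
|m − (−152)| = 2·25, so m = −102 or m = −202.

m = −202 or m = −102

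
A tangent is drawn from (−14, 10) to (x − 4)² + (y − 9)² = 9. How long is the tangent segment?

2√79

With centre O = (4, 9), |OP|² = 325 and r² = 9.
The tangent meets the radius at right angles, so tangent² = |PO|² − r² = 325 − 9 = 316.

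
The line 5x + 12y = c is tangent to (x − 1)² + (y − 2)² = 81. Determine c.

c = −88 or c = 146

The line touches the circle iff its distance from (1, 2) is 9:
|5·1 + 12·2 − c| / √169 = 9
|c − (29)| = 9·13, so c = 146 or c = −88.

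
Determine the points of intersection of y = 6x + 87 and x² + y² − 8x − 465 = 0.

Substitute y = 6x + 87:
37x² + 1036x + 7104 = 0  ⟹  x² + 28x + 192 = 0
x = −12 or x = −16, giving (−12, 15) and (−16, −9).

(−16, −9) and (−12, 15)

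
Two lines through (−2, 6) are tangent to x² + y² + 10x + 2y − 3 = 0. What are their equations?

5x + 2y = 2 and 2x − 5y = −34

Let a tangent through (−2, 6) have slope m. Its distance from (−5, −1) must equal √29:
(−3m − (−7))² = 29(m² + 1)
10m² + 21m − 10 = 0, so m = −5/2 or m = 2/5.
With m = −5/2: 5x + 2y = 2. With m = 2/5: 2x − 5y = −34.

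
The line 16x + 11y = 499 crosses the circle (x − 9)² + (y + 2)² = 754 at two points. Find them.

Substitute y = (499 − 16x)/11:
377x² − 18850x + 190008 = 0  ⟹  x² − 50x + 504 = 0
x = 36 or x = 14, giving (36, −7) and (14, 25).

(14, 25) and (36, −7)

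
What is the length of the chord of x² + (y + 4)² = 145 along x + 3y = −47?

3√10

Centre (0, −4), r² = 145. Perpendicular distance d from centre to line = |35| / √10 = 35/√10.
Chord = 2√(r² − d²) = 2·√(45/2) = 3√10.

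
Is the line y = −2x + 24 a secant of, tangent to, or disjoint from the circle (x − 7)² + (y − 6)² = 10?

Centre (7, 6), r² = 10. Distance² from centre to line = (−4)²/5 = 16/5.
Since d² < r², the line cuts the circle twice.

secant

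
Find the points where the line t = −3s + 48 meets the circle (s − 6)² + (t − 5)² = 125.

Express t = −3s + 48 and substitute into the circle:
10s² − 270s + 1760 = 0  ⟹  s² − 27s + 176 = 0
s = 16 or s = 11, giving (16, 0) and (11, 15).

(11, 15) and (16, 0)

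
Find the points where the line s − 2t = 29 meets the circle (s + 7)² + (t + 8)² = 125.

(−9, −19) and (3, −13)

From the line, t = (−29 + s)/2. Substituting:
5s² + 30s − 135 = 0  ⟹  s² + 6s − 27 = 0
s = 3 or s = −9, giving (3, −13) and (−9, −19).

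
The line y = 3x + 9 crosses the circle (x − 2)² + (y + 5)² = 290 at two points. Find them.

From the line, y = 3x + 9. Substituting:
10x² + 80x − 90 = 0  ⟹  x² + 8x − 9 = 0
x = 1 or x = −9, giving (1, 12) and (−9, −18).

(−9, −18) and (1, 12)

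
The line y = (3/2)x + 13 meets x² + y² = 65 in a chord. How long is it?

2√13

The distance from (0, 0) to the line is 26/√13, and r² = 65.
Half the chord is √(r² − d²) = √(13), so the full chord is 2√13.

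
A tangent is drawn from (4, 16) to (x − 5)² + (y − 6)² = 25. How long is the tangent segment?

2√19

With centre O = (5, 6), |OP|² = 101 and r² = 25.
The tangent meets the radius at right angles, so tangent² = |PO|² − r² = 101 − 25 = 76.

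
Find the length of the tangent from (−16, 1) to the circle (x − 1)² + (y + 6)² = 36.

The centre is (1, −6) and r = 6. The square of the distance from P to the centre is 289 + 49 = 338.
By the tangent–radius right angle, tangent length = √(|PO|² − r²) = √302.

√302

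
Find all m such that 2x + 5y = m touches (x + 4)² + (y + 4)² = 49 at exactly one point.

m = −28 ± 7√29

For a tangent, require d(centre, line) = r = 7.
|2·(−4) + 5·(−4) − m| / √29 = 7
|m − (−28)| = 7√29.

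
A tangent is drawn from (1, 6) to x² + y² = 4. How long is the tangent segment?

√33

Centre (0, 0), r² = 4. |PO|² = (1)² + (6)² = 37.
Power of the point: PT² = |PO|² − r² = 33, so PT = √33.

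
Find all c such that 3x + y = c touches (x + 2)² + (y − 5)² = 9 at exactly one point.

Tangency holds when the distance from the centre (−2, 5) to the line equals the radius 3:
|3·(−2) + 1·5 − c| / √10 = 3
|c − (−1)| = 3√10.

c = −1 ± 3√10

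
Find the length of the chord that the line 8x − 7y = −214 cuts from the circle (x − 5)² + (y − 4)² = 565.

The distance from (5, 4) to the line is 226/√113, and r² = 565.
Half the chord is √(r² − d²) = √(113), so the full chord is 2√113.

2√113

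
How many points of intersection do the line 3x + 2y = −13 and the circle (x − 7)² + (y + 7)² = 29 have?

0

Substituting the line into the circle gives 13x² − 62x + 81 = 0.
Δ = 3844 − 4212 = −368.
No real roots: the line does not meet the circle.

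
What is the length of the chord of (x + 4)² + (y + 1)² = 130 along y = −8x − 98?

The distance from (−4, −1) to the line is 65/√65, and r² = 130.
Half the chord is √(r² − d²) = √(65), so the full chord is 2√65.

2√65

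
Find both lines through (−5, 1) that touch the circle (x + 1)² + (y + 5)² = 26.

5x − y = −26 and x + 5y = 0

Write the tangent as mx − y + (1 − m·(−5)) = 0 and set its distance from the centre to √26:
[m·(4) − (−6)]² = 26(m² + 1)
5m² − 24m − 5 = 0, so m = 5 or m = −1/5.
With m = 5: 5x − y = −26. With m = −1/5: x + 5y = 0.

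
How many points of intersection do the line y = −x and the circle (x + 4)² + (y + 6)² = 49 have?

0

Centre (−4, −6), r² = 49. Distance² from centre to line = (−10)²/2 = 50.
Since d² > r², the line lies outside the circle.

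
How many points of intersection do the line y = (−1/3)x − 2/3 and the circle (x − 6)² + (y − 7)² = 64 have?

d² = (1·6 + 3·7 − (−2))²/10 = 841/10; r² = 64.
Since d² > r², the line lies outside the circle.

0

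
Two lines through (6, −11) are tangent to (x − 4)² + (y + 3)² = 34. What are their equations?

Let a tangent through (6, −11) have slope m. Its distance from (4, −3) must equal √34:
(−2m − (8))² = 34(m² + 1)
15m² − 16m − 15 = 0, so m = 5/3 or m = −3/5.
With m = 5/3: 5x − 3y = 63. With m = −3/5: 3x + 5y = −37.

5x − 3y = 63 and 3x + 5y = −37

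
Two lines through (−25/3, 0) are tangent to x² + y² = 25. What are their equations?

Write the tangent as mx − y + (0 − m·(−25/3)) = 0 and set its distance from the centre to 5:
(25/3m − (0))² = 25(m² + 1)
16m² − 9 = 0, so m = 3/4 or m = −3/4.
Through (−25/3, 0) these give 3x − 4y = −25 and 3x + 4y = −25.

3x − 4y = −25 and 3x + 4y = −25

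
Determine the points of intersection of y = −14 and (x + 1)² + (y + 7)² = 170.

From the line, y = −14. Substituting:
x² + 2x − 120 = 0
x = 10 or x = −12, giving (10, −14) and (−12, −14).

(−12, −14) and (10, −14)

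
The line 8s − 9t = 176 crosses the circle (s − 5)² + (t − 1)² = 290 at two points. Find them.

Express t = (−176 + 8s)/9 and substitute into the circle:
145s² − 3770s + 12760 = 0  ⟹  s² − 26s + 88 = 0
s = 22 or s = 4, giving (22, 0) and (4, −16).

(4, −16) and (22, 0)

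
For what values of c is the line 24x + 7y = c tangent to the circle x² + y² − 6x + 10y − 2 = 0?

c = −113 or c = 187

Tangency holds when the distance from the centre (3, −5) to the line equals the radius 6:
|24·3 + 7·(−5) − c| / √625 = 6
|c − (37)| = 6·25, so c = 187 or c = −113.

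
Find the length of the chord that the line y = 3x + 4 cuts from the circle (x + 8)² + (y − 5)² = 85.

3√10

Express y = 3x + 4 and substitute into the circle:
10x² + 10x − 20 = 0  ⟹  x² + x − 2 = 0
x = 1 or x = −2, giving (1, 7) and (−2, −2).
|(1, 7) − (−2, −2)| = √((3)² + (9)²) = 3√10.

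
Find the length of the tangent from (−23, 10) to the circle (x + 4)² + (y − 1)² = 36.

√406

With centre O = (−4, 1), |OP|² = 442 and r² = 36.
By the tangent–radius right angle, tangent length = √(|PO|² − r²) = √406.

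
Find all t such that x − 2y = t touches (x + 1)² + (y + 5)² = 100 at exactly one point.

For a tangent, require d(centre, line) = r = 10.
|1·(−1) − 2·(−5) − t| / √5 = 10
|t − (9)| = 10√5.

t = 9 ± 10√5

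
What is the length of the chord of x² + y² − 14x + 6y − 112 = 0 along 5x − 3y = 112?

Centre (7, −3), r² = 170. Perpendicular distance d from centre to line = |−68| / √34 = 68/√34.
Half the chord is √(r² − d²) = √(34), so the full chord is 2√34.

2√34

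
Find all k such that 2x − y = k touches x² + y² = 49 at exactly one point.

Tangency holds when the distance from the centre (0, 0) to the line equals the radius 7:
|2·0 − 1·0 − k| / √5 = 7
|k| = 7√5.

k = ±7√5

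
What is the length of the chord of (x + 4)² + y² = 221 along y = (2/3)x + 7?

Substitute y = (21 + 2x)/3:
13x² + 156x − 1404 = 0  ⟹  x² + 12x − 108 = 0
x = 6 or x = −18, giving (6, 11) and (−18, −5).
|(6, 11) − (−18, −5)| = √((24)² + (16)²) = 8√13.

8√13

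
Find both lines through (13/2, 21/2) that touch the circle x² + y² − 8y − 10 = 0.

5x − y = 22 and x − 5y = −46

Let a tangent through (13/2, 21/2) have slope m. Its distance from (0, 4) must equal √26:
(−13/2m − (−13/2))² = 26(m² + 1)
5m² − 26m + 5 = 0, so m = 5 or m = 1/5.
With m = 5: 5x − y = 22. With m = 1/5: x − 5y = −46.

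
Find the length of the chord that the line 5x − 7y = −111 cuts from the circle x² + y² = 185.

√74

The distance from (0, 0) to the line is 111/√74, and r² = 185.
Chord = 2√(r² − d²) = 2·√(37/2) = √74.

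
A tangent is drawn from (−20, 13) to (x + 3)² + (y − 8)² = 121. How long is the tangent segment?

Centre (−3, 8), r² = 121. |PO|² = (−17)² + (5)² = 314.
The tangent meets the radius at right angles, so tangent² = |PO|² − r² = 314 − 121 = 193.

√193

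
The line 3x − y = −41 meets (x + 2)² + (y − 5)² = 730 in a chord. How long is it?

Centre (−2, 5), r² = 730. Perpendicular distance d from centre to line = |30| / √10 = 30/√10.
Chord = 2√(r² − d²) = 2·√(640) = 16√10.

16√10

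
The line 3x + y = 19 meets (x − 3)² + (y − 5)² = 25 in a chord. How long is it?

Centre (3, 5), r² = 25. Perpendicular distance d from centre to line = |−5| / √10 = 5/√10.
Chord = 2√(r² − d²) = 2·√(45/2) = 3√10.

3√10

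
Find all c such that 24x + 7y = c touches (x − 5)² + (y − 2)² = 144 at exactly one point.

For a tangent, require d(centre, line) = r = 12.
|24·5 + 7·2 − c| / √625 = 12
|c − (134)| = 12·25, so c = 434 or c = −166.

c = −166 or c = 434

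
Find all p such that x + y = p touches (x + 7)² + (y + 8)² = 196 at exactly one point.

p = −15 ± 14√2

Tangency holds when the distance from the centre (−7, −8) to the line equals the radius 14:
|1·(−7) + 1·(−8) − p| / √2 = 14
|p − (−15)| = 14√2.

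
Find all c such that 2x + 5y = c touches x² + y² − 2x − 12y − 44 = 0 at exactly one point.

For a tangent, require d(centre, line) = r = 9.
|2·1 + 5·6 − c| / √29 = 9
|c − (32)| = 9√29.

c = 32 ± 9√29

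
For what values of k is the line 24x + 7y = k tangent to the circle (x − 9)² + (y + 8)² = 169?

The line touches the circle iff its distance from (9, −8) is 13:
|24·9 + 7·(−8) − k| / √625 = 13
|k − (160)| = 13·25, so k = 485 or k = −165.

k = −165 or k = 485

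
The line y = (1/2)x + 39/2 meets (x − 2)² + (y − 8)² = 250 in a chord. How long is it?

10√5

From the line, y = (39 + x)/2. Substituting:
5x² + 30x − 455 = 0  ⟹  x² + 6x − 91 = 0
x = 7 or x = −13, giving (7, 23) and (−13, 13).
|(7, 23) − (−13, 13)| = √((20)² + (10)²) = 10√5.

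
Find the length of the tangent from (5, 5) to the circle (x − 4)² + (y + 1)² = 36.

Centre (4, −1), r² = 36. |PO|² = (1)² + (6)² = 37.
By the tangent–radius right angle, tangent length = √(|PO|² − r²) = √1 = 1.

1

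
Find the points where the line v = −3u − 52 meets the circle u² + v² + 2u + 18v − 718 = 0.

(−21, 11) and (−5, −37)

Express v = −3u − 52 and substitute into the circle:
10u² + 260u + 1050 = 0  ⟹  u² + 26u + 105 = 0
u = −5 or u = −21, giving (−5, −37) and (−21, 11).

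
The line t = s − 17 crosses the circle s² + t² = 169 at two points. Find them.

Substitute t = s − 17:
2s² − 34s + 120 = 0  ⟹  s² − 17s + 60 = 0
s = 12 or s = 5, giving (12, −5) and (5, −12).

(5, −12) and (12, −5)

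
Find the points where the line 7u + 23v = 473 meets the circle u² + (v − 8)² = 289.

Express v = (473 − 7u)/23 and substitute into the circle:
578u² − 4046u − 69360 = 0  ⟹  u² − 7u − 120 = 0
u = 15 or u = −8, giving (15, 16) and (−8, 23).

(−8, 23) and (15, 16)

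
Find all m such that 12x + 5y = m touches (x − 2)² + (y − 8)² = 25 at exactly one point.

m = −1 or m = 129

For a tangent, require d(centre, line) = r = 5.
|12·2 + 5·8 − m| / √169 = 5
|m − (64)| = 5·13, so m = 129 or m = −1.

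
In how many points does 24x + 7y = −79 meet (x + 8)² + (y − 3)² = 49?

2

d² = (24·(−8) + 7·3 − (−79))²/625 = 8464/625; r² = 49.
Since d² < r², the line cuts the circle twice.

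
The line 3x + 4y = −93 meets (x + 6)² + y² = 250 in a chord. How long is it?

10

From the line, y = (−93 − 3x)/4. Substituting:
25x² + 750x + 5225 = 0  ⟹  x² + 30x + 209 = 0
x = −11 or x = −19, giving (−11, −15) and (−19, −9).
|(−11, −15) − (−19, −9)| = √((8)² + (−6)²) = 10.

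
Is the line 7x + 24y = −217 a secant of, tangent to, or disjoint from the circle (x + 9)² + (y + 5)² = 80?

Substituting the line into the circle gives 625x² + 11726x + 9985 = 0.
Δ = 137499076 − 24962500 = 112536576.
Two real roots: the line is a secant.

secant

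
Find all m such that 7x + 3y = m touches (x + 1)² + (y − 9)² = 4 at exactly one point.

m = 20 ± 2√58

Tangency holds when the distance from the centre (−1, 9) to the line equals the radius 2:
|7·(−1) + 3·9 − m| / √58 = 2
|m − (20)| = 2√58.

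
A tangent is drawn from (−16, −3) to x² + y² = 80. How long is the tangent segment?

With centre O = (0, 0), |OP|² = 265 and r² = 80.
The tangent meets the radius at right angles, so tangent² = |PO|² − r² = 265 − 80 = 185.

√185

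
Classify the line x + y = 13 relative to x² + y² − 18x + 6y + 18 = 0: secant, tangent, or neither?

secant

Substituting the line into the circle gives 2x² − 50x + 265 = 0.
Δ = 2500 − 2120 = 380.
Two real roots: the line is a secant.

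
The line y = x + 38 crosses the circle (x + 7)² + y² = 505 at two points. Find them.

From the line, y = x + 38. Substituting:
2x² + 90x + 988 = 0  ⟹  x² + 45x + 494 = 0
x = −19 or x = −26, giving (−19, 19) and (−26, 12).

(−26, 12) and (−19, 19)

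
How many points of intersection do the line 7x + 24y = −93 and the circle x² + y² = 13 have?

0

Substituting the line into the circle gives 625x² + 1302x + 1161 = 0.
Discriminant = (1302)² − 4·625·(1161) = −1207296 < 0.
No real roots: the line does not meet the circle.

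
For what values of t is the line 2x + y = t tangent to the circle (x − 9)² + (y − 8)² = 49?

Tangency holds when the distance from the centre (9, 8) to the line equals the radius 7:
|2·9 + 1·8 − t| / √5 = 7
|t − (26)| = 7√5.

t = 26 ± 7√5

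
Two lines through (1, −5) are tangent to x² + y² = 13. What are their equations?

3x − 2y = 13 and 2x + 3y = −13

A line y − (−5) = m(x − (1)) is tangent when its distance from (0, 0) is √13:
(−1m − (5))² = 13(m² + 1)
6m² − 5m − 6 = 0, so m = 3/2 or m = −2/3.
With m = 3/2: 3x − 2y = 13. With m = −2/3: 2x + 3y = −13.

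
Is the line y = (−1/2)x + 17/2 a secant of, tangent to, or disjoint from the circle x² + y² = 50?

Centre (0, 0), r² = 50. Distance² from centre to line = (−17)²/5 = 289/5.
Since d² > r², the line lies outside the circle.

disjoint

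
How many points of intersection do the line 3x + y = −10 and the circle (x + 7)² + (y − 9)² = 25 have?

Substituting the line into the circle gives 10x² + 128x + 385 = 0.
Discriminant = (128)² − 4·10·(385) = 984 > 0.
Two real roots: the line is a secant.

2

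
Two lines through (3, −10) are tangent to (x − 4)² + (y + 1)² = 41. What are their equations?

Write the tangent as mx − y + (−10 − m·(3)) = 0 and set its distance from the centre to √41:
(1m − (9))² = 41(m² + 1)
20m² + 9m − 20 = 0, so m = 4/5 or m = −5/4.
With m = 4/5: 4x − 5y = 62. With m = −5/4: 5x + 4y = −25.

4x − 5y = 62 and 5x + 4y = −25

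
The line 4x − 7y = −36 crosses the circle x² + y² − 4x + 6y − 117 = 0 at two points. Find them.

From the line, y = (36 + 4x)/7. Substituting:
65x² + 260x − 2925 = 0  ⟹  x² + 4x − 45 = 0
x = 5 or x = −9, giving (5, 8) and (−9, 0).

(−9, 0) and (5, 8)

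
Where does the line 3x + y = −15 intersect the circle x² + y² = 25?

Substitute y = −3x − 15:
10x² + 90x + 200 = 0  ⟹  x² + 9x + 20 = 0
x = −4 or x = −5, giving (−4, −3) and (−5, 0).

(−5, 0) and (−4, −3)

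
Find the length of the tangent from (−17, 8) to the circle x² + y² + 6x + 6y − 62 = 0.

√237

With centre O = (−3, −3), |OP|² = 317 and r² = 80.
By the tangent–radius right angle, tangent length = √(|PO|² − r²) = √237.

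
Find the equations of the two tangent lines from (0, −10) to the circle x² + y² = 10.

3x − y = 10 and 3x + y = −10

A line y − (−10) = m(x − (0)) is tangent when its distance from (0, 0) is √10:
(0m − (10))² = 10(m² + 1)
m² − 9 = 0, so m = 3 or m = −3.
Through (0, −10) these give 3x − y = 10 and 3x + y = −10.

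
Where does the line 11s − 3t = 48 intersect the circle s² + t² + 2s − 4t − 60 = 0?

(3, −5) and (6, 6)

Substitute t = (−48 + 11s)/3:
130s² − 1170s + 2340 = 0  ⟹  s² − 9s + 18 = 0
s = 6 or s = 3, giving (6, 6) and (3, −5).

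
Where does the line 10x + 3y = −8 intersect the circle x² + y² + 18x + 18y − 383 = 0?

(−5, 14) and (7, −26)

From the line, y = (−8 − 10x)/3. Substituting:
109x² − 218x − 3815 = 0  ⟹  x² − 2x − 35 = 0
x = 7 or x = −5, giving (7, −26) and (−5, 14).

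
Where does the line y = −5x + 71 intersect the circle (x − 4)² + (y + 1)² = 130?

(13, 6) and (15, −4)

Express y = −5x + 71 and substitute into the circle:
26x² − 728x + 5070 = 0  ⟹  x² − 28x + 195 = 0
x = 15 or x = 13, giving (15, −4) and (13, 6).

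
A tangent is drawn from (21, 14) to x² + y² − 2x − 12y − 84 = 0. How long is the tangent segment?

7√7

With centre O = (1, 6), |OP|² = 464 and r² = 121.
Power of the point: PT² = |PO|² − r² = 343, so PT = 7√7.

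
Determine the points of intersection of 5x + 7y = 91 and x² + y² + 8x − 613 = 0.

(−14, 23) and (21, −2)

Express y = (91 − 5x)/7 and substitute into the circle:
74x² − 518x − 21756 = 0  ⟹  x² − 7x − 294 = 0
x = 21 or x = −14, giving (21, −2) and (−14, 23).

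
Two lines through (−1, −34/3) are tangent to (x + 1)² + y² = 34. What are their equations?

Let a tangent through (−1, −34/3) have slope m. Its distance from (−1, 0) must equal √34:
(0m − (34/3))² = 34(m² + 1)
9m² − 25 = 0, so m = −5/3 or m = 5/3.
With m = −5/3: 5x + 3y = −39. With m = 5/3: 5x − 3y = 29.

5x + 3y = −39 and 5x − 3y = 29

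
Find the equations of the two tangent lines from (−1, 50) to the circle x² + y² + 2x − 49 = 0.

7x − y = −57 and 7x + y = 43

A line y − (50) = m(x − (−1)) is tangent when its distance from (−1, 0) is 5√2:
(0m − (−50))² = 50(m² + 1)
m² − 49 = 0, so m = 7 or m = −7.
Through (−1, 50) these give 7x − y = −57 and 7x + y = 43.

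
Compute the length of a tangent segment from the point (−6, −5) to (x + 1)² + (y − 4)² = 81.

5

The centre is (−1, 4) and r = 9. The square of the distance from P to the centre is 25 + 81 = 106.
The tangent meets the radius at right angles, so tangent² = |PO|² − r² = 106 − 81 = 25.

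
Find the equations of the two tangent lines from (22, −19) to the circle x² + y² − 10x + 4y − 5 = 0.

3x + 5y = −29 and 5x + 3y = 53

Let a tangent through (22, −19) have slope m. Its distance from (5, −2) must equal √34:
(−17m − (17))² = 34(m² + 1)
15m² + 34m + 15 = 0, so m = −3/5 or m = −5/3.
Through (22, −19) these give 3x + 5y = −29 and 5x + 3y = 53.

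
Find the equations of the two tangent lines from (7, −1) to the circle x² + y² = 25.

Write the tangent as mx − y + (−1 − m·(7)) = 0 and set its distance from the centre to 5:
(−7m − (1))² = 25(m² + 1)
12m² + 7m − 12 = 0, so m = 3/4 or m = −4/3.
With m = 3/4: 3x − 4y = 25. With m = −4/3: 4x + 3y = 25.

3x − 4y = 25 and 4x + 3y = 25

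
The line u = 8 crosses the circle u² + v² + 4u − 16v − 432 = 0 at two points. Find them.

(8, −12) and (8, 28)

The line gives u = 8. Substituting into the circle:
v² − 16v − 336 = 0
v = 28 or v = −12, giving (8, 28) and (8, −12).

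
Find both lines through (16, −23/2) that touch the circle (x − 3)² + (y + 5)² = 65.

Write the tangent as mx − y + (−23/2 − m·(16)) = 0 and set its distance from the centre to √65:
(−13m − (13/2))² = 65(m² + 1)
32m² + 52m − 7 = 0, so m = −7/4 or m = 1/8.
Through (16, −23/2) these give 7x + 4y = 66 and x − 8y = 108.

7x + 4y = 66 and x − 8y = 108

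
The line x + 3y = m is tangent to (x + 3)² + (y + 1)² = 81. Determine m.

The line touches the circle iff its distance from (−3, −1) is 9:
|1·(−3) + 3·(−1) − m| / √10 = 9
|m − (−6)| = 9√10.

m = −6 ± 9√10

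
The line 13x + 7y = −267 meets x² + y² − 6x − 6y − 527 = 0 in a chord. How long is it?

The distance from (3, 3) to the line is 327/√218, and r² = 545.
Half the chord is √(r² − d²) = √(109/2), so the full chord is √218.

√218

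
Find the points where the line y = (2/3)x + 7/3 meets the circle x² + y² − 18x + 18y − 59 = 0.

From the line, y = (7 + 2x)/3. Substituting:
13x² − 26x − 104 = 0  ⟹  x² − 2x − 8 = 0
x = 4 or x = −2, giving (4, 5) and (−2, 1).

(−2, 1) and (4, 5)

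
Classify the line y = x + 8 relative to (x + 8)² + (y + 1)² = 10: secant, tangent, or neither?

secant

d² = (1·(−8) − 1·(−1) − (−8))²/2 = 1/2; r² = 10.
Since d² < r², the line cuts the circle twice.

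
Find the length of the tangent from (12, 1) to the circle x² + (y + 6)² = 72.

Centre (0, −6), r² = 72. |PO|² = (12)² + (7)² = 193.
Power of the point: PT² = |PO|² − r² = 121, so PT = 11.

11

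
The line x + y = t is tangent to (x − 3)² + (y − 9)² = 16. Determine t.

For a tangent, require d(centre, line) = r = 4.
|1·3 + 1·9 − t| / √2 = 4
|t − (12)| = 4√2.

t = 12 ± 4√2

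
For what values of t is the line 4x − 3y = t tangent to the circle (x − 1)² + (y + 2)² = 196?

The line touches the circle iff its distance from (1, −2) is 14:
|4·1 − 3·(−2) − t| / √25 = 14
|t − (10)| = 14·5, so t = 80 or t = −60.

t = −60 or t = 80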